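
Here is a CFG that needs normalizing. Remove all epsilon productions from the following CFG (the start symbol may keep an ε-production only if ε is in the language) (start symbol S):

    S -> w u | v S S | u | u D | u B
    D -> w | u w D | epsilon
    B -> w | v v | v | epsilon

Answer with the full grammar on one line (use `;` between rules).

Nullable nonterminals: {B, D}.
ε ∉ L(G), so no ε-production is kept.
For each production, add variants omitting each subset of nullable occurrences: D → u w D gives u w D | u w.

S -> w u | v S S | u | u D | u B; D -> w | u w D | u w; B -> w | v v | v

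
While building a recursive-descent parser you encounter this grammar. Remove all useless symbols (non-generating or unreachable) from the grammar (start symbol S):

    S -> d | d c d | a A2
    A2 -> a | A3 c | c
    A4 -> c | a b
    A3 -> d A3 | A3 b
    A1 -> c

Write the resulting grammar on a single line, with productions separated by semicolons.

Generating nonterminals: {A1, A2, A4, S}.
Reachable from S after that: {A2, S}.
Removed useless symbols: {A1, A3, A4} and every production mentioning them.

S -> d | d c d | a A2; A2 -> a | c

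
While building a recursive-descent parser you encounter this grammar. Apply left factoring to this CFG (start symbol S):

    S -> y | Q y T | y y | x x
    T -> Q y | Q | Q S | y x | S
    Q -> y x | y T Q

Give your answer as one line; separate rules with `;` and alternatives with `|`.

S has alternatives sharing prefix 'y': factor to S → y S' with S' → ε | y.
T has alternatives sharing prefix 'Q': factor to T → Q T' with T' → y | ε | S.
Q has alternatives sharing prefix 'y': factor to Q → y Q' with Q' → x | T Q.

S -> Q y T | x x | y S'; T -> y x | S | Q T'; Q -> y Q'; S' -> ε | y; T' -> y | ε | S; Q' -> x | T Q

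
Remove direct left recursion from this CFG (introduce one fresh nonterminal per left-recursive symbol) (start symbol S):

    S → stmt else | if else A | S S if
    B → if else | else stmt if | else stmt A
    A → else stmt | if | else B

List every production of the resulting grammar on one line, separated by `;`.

Directly left-recursive nonterminal: S.
For S: α = {S if}, β = {stmt else, if else A}. Rewrite as S → β S' and S' → α S' | ε.

S → stmt else S' | if else A S'; B → if else | else stmt if | else stmt A; A → else stmt | if | else B; S' → S if S' | ε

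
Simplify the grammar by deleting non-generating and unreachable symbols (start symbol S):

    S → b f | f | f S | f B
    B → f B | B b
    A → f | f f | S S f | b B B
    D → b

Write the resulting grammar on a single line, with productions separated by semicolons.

Generating nonterminals: {A, D, S}.
Reachable from S after that: {S}.
Removed useless symbols: {A, B, D} and every production mentioning them.

S → b f | f | f S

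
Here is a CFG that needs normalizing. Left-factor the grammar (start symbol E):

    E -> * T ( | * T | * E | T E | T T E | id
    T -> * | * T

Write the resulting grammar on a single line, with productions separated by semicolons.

E has alternatives sharing prefix '*': factor to E → * E' with E' → T ( | T | E.
E has alternatives sharing prefix 'T': factor to E → T E'' with E'' → E | T E.
T has alternatives sharing prefix '*': factor to T → * T' with T' → ε | T.
E' has alternatives sharing prefix 'T': factor to E' → T E''' with E''' → ( | ε.

E -> id | * E' | T E''; T -> * T'; E' -> E | T E'''; E'' -> E | T E; T' -> ε | T; E''' -> ( | ε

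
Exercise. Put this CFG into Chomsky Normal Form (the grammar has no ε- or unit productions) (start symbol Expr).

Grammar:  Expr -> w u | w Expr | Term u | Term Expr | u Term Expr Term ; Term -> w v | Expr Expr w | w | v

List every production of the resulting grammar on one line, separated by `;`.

Expr -> X1 X2 | X1 Expr | Term X2 | Term Expr | X2 Y1; Term -> X1 X3 | Expr Y3 | w | v; X1 -> w; X2 -> u; X3 -> v; Y1 -> Term Y2; Y2 -> Expr Term; Y3 -> Expr X1

Introduce a nonterminal for each terminal appearing in a rule of length ≥ 2: X1 → w, X2 → u, X3 → v.
Binarize each right-hand side of length ≥ 3 by chaining fresh nonterminals (Y1, Y2, …): affected rules were Expr → X2 Term Expr Term; Term → Expr Expr X1.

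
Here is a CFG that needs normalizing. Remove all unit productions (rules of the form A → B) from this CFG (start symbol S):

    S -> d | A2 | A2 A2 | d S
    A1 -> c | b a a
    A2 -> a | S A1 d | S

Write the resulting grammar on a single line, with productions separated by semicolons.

Unit pairs: A2 ⇒* {S}; S ⇒* {A2}.
For each unit pair (A, B), copy every non-unit production of B to A, then drop all unit productions.

S -> a | S A1 d | d | A2 A2 | d S; A1 -> c | b a a; A2 -> a | S A1 d | d | A2 A2 | d S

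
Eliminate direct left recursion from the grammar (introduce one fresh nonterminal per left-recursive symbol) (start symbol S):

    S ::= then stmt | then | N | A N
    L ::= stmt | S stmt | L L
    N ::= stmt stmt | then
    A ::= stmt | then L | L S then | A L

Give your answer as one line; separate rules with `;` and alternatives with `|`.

S ::= then stmt | then | N | A N; L ::= stmt L' | S stmt L'; N ::= stmt stmt | then; A ::= stmt A' | then L A' | L S then A'; L' ::= L L' | ε; A' ::= L A' | ε

L, A are directly left-recursive.
For L: α = {L}, β = {stmt, S stmt}. Rewrite as L → β L' and L' → α L' | ε.
For A: α = {L}, β = {stmt, then L, L S then}. Rewrite as A → β A' and A' → α A' | ε.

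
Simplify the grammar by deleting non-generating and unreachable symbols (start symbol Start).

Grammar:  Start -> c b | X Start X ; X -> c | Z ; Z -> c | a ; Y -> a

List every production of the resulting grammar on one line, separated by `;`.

Start -> c b | X Start X; X -> c | Z; Z -> c | a

Generating nonterminals: {Start, X, Y, Z}.
Reachable from Start after that: {Start, X, Z}.
Removed useless symbols: {Y} and every production mentioning them.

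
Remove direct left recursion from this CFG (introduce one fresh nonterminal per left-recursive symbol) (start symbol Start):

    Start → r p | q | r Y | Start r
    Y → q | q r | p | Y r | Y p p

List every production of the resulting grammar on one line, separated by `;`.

Start → r p Start1 | q Start1 | r Y Start1; Y → q Y1 | q r Y1 | p Y1; Start1 → r Start1 | ε; Y1 → r Y1 | p p Y1 | ε

Start, Y are directly left-recursive.
For Start: α = {r}, β = {r p, q, r Y}. Rewrite as Start → β Start1 and Start1 → α Start1 | ε.
For Y: α = {r, p p}, β = {q, q r, p}. Rewrite as Y → β Y1 and Y1 → α Y1 | ε.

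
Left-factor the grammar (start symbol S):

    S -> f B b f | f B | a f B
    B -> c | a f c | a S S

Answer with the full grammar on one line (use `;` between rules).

S -> a f B | f B S'; B -> c | a B'; S' -> b f | ε; B' -> f c | S S

S has alternatives sharing prefix 'f B': factor to S → f B S' with S' → b f | ε.
B has alternatives sharing prefix 'a': factor to B → a B' with B' → f c | S S.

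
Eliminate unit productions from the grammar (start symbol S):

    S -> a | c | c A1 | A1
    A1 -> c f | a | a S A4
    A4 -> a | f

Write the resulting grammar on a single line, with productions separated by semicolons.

Unit pairs: S ⇒* {A1}.
For every A with A ⇒* B via unit rules, add B's non-unit alternatives to A; then delete every rule of the form X → Y.

S -> c f | a | a S A4 | c | c A1; A1 -> c f | a | a S A4; A4 -> a | f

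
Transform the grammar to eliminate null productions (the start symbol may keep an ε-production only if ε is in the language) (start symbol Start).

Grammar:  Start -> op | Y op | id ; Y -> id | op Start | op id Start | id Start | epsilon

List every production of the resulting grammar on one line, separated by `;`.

Start -> op | Y op | id; Y -> id | op Start | op id Start | id Start

The nullable symbols are {Y}.
ε ∉ L(G), so no ε-production is kept.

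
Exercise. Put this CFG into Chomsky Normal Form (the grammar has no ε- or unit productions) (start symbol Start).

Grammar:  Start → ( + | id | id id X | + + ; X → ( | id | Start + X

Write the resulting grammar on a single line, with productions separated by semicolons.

Introduce a nonterminal for each terminal appearing in a rule of length ≥ 2: X1 → (, X2 → +, X3 → id.
Binarize each right-hand side of length ≥ 3 by chaining fresh nonterminals (Y1, Y2, …): affected rules were Start → X3 X3 X; X → Start X2 X.

Start → X1 X2 | id | X3 Y1 | X2 X2; X → ( | id | Start Y2; X1 → (; X2 → +; X3 → id; Y1 → X3 X; Y2 → X2 X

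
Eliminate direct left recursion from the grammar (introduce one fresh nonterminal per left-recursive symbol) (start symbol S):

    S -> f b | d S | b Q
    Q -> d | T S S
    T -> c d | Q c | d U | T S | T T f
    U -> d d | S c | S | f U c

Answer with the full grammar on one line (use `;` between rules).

S -> f b | d S | b Q; Q -> d | T S S; T -> c d T' | Q c T' | d U T'; U -> d d | S c | S | f U c; T' -> S T' | T f T' | ε

Directly left-recursive nonterminal: T.
For T: α = {S, T f}, β = {c d, Q c, d U}. Rewrite as T → β T' and T' → α T' | ε.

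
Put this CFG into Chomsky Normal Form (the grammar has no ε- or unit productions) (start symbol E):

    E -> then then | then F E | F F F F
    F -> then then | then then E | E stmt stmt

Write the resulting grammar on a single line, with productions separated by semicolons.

E -> X1 X1 | X1 Y1 | F Y2; F -> X1 X1 | X1 Y4 | E Y5; X1 -> then; X2 -> stmt; Y1 -> F E; Y2 -> F Y3; Y3 -> F F; Y4 -> X1 E; Y5 -> X2 X2

Introduce a nonterminal for each terminal appearing in a rule of length ≥ 2: X1 → then, X2 → stmt.
Binarize each right-hand side of length ≥ 3 by chaining fresh nonterminals (Y1, Y2, …): affected rules were E → X1 F E; E → F F F F; F → X1 X1 E; F → E X2 X2.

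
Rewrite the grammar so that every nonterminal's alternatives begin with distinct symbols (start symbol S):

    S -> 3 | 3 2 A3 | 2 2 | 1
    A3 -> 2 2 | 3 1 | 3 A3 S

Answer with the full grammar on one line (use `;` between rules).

S -> 2 2 | 1 | 3 S'; A3 -> 2 2 | 3 A3'; S' -> ε | 2 A3; A3' -> 1 | A3 S

S has alternatives sharing prefix '3': factor to S → 3 S' with S' → ε | 2 A3.
A3 has alternatives sharing prefix '3': factor to A3 → 3 A3' with A3' → 1 | A3 S.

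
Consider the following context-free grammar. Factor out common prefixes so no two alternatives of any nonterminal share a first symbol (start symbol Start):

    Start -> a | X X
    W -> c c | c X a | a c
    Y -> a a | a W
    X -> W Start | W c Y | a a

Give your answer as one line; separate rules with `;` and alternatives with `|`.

W has alternatives sharing prefix 'c': factor to W → c W1 with W1 → c | X a.
Y has alternatives sharing prefix 'a': factor to Y → a Y1 with Y1 → a | W.
X has alternatives sharing prefix 'W': factor to X → W X1 with X1 → Start | c Y.

Start -> a | X X; W -> a c | c W1; Y -> a Y1; X -> a a | W X1; W1 -> c | X a; Y1 -> a | W; X1 -> Start | c Y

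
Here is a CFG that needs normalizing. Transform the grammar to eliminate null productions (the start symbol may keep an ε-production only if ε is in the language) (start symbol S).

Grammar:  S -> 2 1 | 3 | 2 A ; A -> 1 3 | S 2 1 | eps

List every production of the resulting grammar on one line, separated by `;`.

Nullable set = {A}.
ε ∉ L(G), so no ε-production is kept.
Expand every rule over subsets of its nullable positions: S → 2 A gives 2 A | 2.

S -> 2 1 | 3 | 2 A | 2; A -> 1 3 | S 2 1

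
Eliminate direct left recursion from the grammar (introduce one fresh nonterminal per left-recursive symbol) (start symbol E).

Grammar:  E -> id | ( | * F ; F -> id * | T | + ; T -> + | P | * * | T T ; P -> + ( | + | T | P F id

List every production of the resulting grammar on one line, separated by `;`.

E -> id | ( | * F; F -> id * | T | +; T -> + T' | P T' | * * T'; P -> + ( P' | + P' | T P'; T' -> T T' | eps; P' -> F id P' | eps

T, P are directly left-recursive.
For T: α = {T}, β = {+, P, * *}. Rewrite as T → β T' and T' → α T' | ε.
For P: α = {F id}, β = {+ (, +, T}. Rewrite as P → β P' and P' → α P' | ε.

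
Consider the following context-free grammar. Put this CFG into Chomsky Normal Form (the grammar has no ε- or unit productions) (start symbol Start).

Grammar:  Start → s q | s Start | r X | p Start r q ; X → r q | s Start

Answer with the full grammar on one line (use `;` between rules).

Introduce a nonterminal for each terminal appearing in a rule of length ≥ 2: X1 → s, X2 → q, X3 → r, X4 → p.
Binarize each right-hand side of length ≥ 3 by chaining fresh nonterminals (Y1, Y2, …): affected rules were Start → X4 Start X3 X2.

Start → X1 X2 | X1 Start | X3 X | X4 Y1; X → X3 X2 | X1 Start; X1 → s; X2 → q; X3 → r; X4 → p; Y1 → Start Y2; Y2 → X3 X2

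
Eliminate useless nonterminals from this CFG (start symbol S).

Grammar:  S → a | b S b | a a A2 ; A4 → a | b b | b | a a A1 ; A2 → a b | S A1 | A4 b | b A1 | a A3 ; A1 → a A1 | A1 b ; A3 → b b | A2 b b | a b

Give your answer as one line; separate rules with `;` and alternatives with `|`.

Generating nonterminals: {A2, A3, A4, S}.
Reachable from S after that: {A2, A3, A4, S}.
Removed useless symbols: {A1} and every production mentioning them.

S → a | b S b | a a A2; A4 → a | b b | b; A2 → a b | A4 b | a A3; A3 → b b | A2 b b | a b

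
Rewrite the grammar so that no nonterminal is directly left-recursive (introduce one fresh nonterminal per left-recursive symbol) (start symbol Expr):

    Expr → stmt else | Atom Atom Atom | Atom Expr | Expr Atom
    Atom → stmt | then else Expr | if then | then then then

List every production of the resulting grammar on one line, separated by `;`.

Expr is directly left-recursive.
For Expr: α = {Atom}, β = {stmt else, Atom Atom Atom, Atom Expr}. Rewrite as Expr → β Expr1 and Expr1 → α Expr1 | ε.

Expr → stmt else Expr1 | Atom Atom Atom Expr1 | Atom Expr Expr1; Atom → stmt | then else Expr | if then | then then then; Expr1 → Atom Expr1 | ε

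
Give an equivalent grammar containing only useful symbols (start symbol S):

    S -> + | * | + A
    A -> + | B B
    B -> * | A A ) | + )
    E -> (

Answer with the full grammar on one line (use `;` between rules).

Generating nonterminals: {A, B, E, S}.
Reachable from S after that: {A, B, S}.
Removed useless symbols: {E} and every production mentioning them.

S -> + | * | + A; A -> + | B B; B -> * | A A ) | + )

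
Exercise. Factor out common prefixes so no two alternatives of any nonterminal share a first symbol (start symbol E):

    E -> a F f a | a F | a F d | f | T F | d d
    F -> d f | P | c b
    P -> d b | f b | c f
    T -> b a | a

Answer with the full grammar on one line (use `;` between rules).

E -> f | T F | d d | a F E'; F -> d f | P | c b; P -> d b | f b | c f; T -> b a | a; E' -> f a | ε | d

E has alternatives sharing prefix 'a F': factor to E → a F E' with E' → f a | ε | d.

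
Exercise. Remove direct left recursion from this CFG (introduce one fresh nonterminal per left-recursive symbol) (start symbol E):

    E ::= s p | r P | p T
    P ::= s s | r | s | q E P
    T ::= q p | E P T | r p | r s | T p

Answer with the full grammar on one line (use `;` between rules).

Left recursion appears on T.
For T: α = {p}, β = {q p, E P T, r p, r s}. Rewrite as T → β T' and T' → α T' | ε.

E ::= s p | r P | p T; P ::= s s | r | s | q E P; T ::= q p T' | E P T T' | r p T' | r s T'; T' ::= p T' | ε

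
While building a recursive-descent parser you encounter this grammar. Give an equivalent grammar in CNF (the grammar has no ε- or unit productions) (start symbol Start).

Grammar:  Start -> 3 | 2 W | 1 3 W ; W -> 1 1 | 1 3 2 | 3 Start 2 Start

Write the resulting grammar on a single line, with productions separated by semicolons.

Start -> 3 | X1 W | X2 Y1; W -> X2 X2 | X2 Y2 | X3 Y3; X1 -> 2; X2 -> 1; X3 -> 3; Y1 -> X3 W; Y2 -> X3 X1; Y3 -> Start Y4; Y4 -> X1 Start

Introduce a nonterminal for each terminal appearing in a rule of length ≥ 2: X1 → 2, X2 → 1, X3 → 3.
Binarize each right-hand side of length ≥ 3 by chaining fresh nonterminals (Y1, Y2, …): affected rules were Start → X2 X3 W; W → X2 X3 X1; W → X3 Start X1 Start.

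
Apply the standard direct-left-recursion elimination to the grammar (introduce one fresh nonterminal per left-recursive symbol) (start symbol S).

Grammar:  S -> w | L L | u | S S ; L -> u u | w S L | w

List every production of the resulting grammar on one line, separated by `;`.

Left recursion appears on S.
For S: α = {S}, β = {w, L L, u}. Rewrite as S → β S' and S' → α S' | ε.

S -> w S' | L L S' | u S'; L -> u u | w S L | w; S' -> S S' | ε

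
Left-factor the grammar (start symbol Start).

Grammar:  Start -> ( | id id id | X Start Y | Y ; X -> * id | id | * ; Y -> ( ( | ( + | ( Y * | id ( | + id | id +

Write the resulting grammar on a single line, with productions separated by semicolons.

Start -> ( | id id id | X Start Y | Y; X -> id | * X1; Y -> + id | ( Y1 | id Y2; X1 -> id | ε; Y1 -> ( | + | Y *; Y2 -> ( | +

X has alternatives sharing prefix '*': factor to X → * X1 with X1 → id | ε.
Y has alternatives sharing prefix '(': factor to Y → ( Y1 with Y1 → ( | + | Y *.
Y has alternatives sharing prefix 'id': factor to Y → id Y2 with Y2 → ( | +.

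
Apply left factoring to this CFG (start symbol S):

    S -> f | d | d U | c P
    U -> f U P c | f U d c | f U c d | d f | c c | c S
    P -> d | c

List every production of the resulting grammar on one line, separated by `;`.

S -> f | c P | d S'; U -> d f | f U U' | c U''; P -> d | c; S' -> ε | U; U' -> P c | d c | c d; U'' -> c | S

S has alternatives sharing prefix 'd': factor to S → d S' with S' → ε | U.
U has alternatives sharing prefix 'f U': factor to U → f U U' with U' → P c | d c | c d.
U has alternatives sharing prefix 'c': factor to U → c U'' with U'' → c | S.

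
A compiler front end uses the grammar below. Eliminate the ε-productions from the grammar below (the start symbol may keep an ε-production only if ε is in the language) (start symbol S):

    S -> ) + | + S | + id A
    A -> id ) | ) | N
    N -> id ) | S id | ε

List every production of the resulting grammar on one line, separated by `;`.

S -> ) + | + S | + id A | + id; A -> id ) | ) | N; N -> id ) | S id

Nullable nonterminals: {A, N}.
ε ∉ L(G), so no ε-production is kept.
Add the nullable-subset variants: S → + id A gives + id A | + id.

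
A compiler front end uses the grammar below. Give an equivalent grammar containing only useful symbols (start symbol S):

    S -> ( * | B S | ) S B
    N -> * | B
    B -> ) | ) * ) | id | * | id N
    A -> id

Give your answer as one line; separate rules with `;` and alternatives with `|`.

Generating nonterminals: {A, B, N, S}.
Reachable from S after that: {B, N, S}.
Removed useless symbols: {A} and every production mentioning them.

S -> ( * | B S | ) S B; N -> * | B; B -> ) | ) * ) | id | * | id N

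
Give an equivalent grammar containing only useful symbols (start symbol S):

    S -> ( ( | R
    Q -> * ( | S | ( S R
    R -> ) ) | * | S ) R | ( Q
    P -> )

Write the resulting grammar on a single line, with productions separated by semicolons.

S -> ( ( | R; Q -> * ( | S | ( S R; R -> ) ) | * | S ) R | ( Q

Generating nonterminals: {P, Q, R, S}.
Reachable from S after that: {Q, R, S}.
Removed useless symbols: {P} and every production mentioning them.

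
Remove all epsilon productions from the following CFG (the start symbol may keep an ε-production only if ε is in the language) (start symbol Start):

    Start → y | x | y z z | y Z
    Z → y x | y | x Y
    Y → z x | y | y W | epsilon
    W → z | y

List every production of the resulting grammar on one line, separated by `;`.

Start → y | x | y z z | y Z; Z → y x | y | x Y | x; Y → z x | y | y W; W → z | y

Nullable set = {Y}.
ε ∉ L(G), so no ε-production is kept.
Add the nullable-subset variants: Z → x Y gives x Y | x.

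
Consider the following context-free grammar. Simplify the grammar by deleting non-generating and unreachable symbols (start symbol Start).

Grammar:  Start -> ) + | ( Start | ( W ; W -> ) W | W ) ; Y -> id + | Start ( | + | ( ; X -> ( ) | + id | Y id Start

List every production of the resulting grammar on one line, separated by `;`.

Generating nonterminals: {Start, X, Y}.
Reachable from Start after that: {Start}.
Removed useless symbols: {W, X, Y} and every production mentioning them.

Start -> ) + | ( Start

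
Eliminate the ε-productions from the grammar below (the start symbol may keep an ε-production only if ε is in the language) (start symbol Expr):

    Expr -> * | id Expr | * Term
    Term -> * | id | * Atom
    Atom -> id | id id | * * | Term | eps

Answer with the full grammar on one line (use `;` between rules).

The nullable symbols are {Atom}.
ε ∉ L(G), so no ε-production is kept.

Expr -> * | id Expr | * Term; Term -> * | id | * Atom; Atom -> id | id id | * * | Term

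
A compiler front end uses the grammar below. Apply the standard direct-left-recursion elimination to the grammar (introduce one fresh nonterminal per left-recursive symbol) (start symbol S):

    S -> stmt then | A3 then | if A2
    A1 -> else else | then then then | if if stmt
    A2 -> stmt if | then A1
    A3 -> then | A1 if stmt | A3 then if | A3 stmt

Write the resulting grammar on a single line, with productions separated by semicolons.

S -> stmt then | A3 then | if A2; A1 -> else else | then then then | if if stmt; A2 -> stmt if | then A1; A3 -> then A3' | A1 if stmt A3'; A3' -> then if A3' | stmt A3' | eps

A3 is directly left-recursive.
For A3: α = {then if, stmt}, β = {then, A1 if stmt}. Rewrite as A3 → β A3' and A3' → α A3' | ε.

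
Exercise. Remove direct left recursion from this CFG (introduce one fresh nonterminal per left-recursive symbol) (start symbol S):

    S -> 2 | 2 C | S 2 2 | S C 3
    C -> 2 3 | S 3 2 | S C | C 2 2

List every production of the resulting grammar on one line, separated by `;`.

Directly left-recursive nonterminals: S, C.
For S: α = {2 2, C 3}, β = {2, 2 C}. Rewrite as S → β S' and S' → α S' | ε.
For C: α = {2 2}, β = {2 3, S 3 2, S C}. Rewrite as C → β C' and C' → α C' | ε.

S -> 2 S' | 2 C S'; C -> 2 3 C' | S 3 2 C' | S C C'; S' -> 2 2 S' | C 3 S' | ε; C' -> 2 2 C' | ε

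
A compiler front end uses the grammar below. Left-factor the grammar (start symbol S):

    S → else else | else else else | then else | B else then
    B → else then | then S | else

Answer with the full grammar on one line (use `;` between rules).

S → then else | B else then | else else S'; B → then S | else B'; S' → epsilon | else; B' → then | epsilon

S has alternatives sharing prefix 'else else': factor to S → else else S' with S' → ε | else.
B has alternatives sharing prefix 'else': factor to B → else B' with B' → then | ε.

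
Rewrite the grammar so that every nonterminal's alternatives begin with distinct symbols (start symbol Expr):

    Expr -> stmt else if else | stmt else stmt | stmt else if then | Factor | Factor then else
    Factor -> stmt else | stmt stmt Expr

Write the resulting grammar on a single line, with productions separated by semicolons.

Expr has alternatives sharing prefix 'stmt else': factor to Expr → stmt else Expr1 with Expr1 → if else | stmt | if then.
Expr has alternatives sharing prefix 'Factor': factor to Expr → Factor Expr2 with Expr2 → ε | then else.
Factor has alternatives sharing prefix 'stmt': factor to Factor → stmt Factor1 with Factor1 → else | stmt Expr.
Expr1 has alternatives sharing prefix 'if': factor to Expr1 → if Expr11 with Expr11 → else | then.

Expr -> stmt else Expr1 | Factor Expr2; Factor -> stmt Factor1; Expr1 -> stmt | if Expr11; Expr2 -> ε | then else; Factor1 -> else | stmt Expr; Expr11 -> else | then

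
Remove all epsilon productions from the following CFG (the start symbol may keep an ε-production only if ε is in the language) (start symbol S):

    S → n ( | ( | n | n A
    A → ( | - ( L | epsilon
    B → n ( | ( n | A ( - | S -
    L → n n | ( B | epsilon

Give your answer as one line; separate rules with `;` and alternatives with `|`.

S → n ( | ( | n | n A; A → ( | - ( L | - (; B → n ( | ( n | A ( - | ( - | S -; L → n n | ( B

Nullable set = {A, L}.
ε ∉ L(G), so no ε-production is kept.
For each production, add variants omitting each subset of nullable occurrences: A → - ( L gives - ( L | - (. B → A ( - gives A ( - | ( -.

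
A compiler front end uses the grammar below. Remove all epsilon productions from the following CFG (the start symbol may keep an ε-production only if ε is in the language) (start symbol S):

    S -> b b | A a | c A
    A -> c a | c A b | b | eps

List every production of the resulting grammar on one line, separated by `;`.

S -> b b | A a | a | c A | c; A -> c a | c A b | c b | b

The nullable symbols are {A}.
ε ∉ L(G), so no ε-production is kept.
For each production, add variants omitting each subset of nullable occurrences: S → A a gives A a | a. S → c A gives c A | c. A → c A b gives c A b | c b.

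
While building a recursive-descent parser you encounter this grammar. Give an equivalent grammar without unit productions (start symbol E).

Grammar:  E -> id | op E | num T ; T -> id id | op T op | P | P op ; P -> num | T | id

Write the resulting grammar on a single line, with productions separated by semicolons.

E -> id | op E | num T; T -> num | id | id id | op T op | P op; P -> num | id | id id | op T op | P op

Unit pairs: P ⇒* {T}; T ⇒* {P}.
For each unit pair (A, B), copy every non-unit production of B to A, then drop all unit productions.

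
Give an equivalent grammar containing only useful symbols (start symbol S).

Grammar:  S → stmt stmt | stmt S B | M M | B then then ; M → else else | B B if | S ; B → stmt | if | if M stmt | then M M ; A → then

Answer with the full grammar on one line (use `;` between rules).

S → stmt stmt | stmt S B | M M | B then then; M → else else | B B if | S; B → stmt | if | if M stmt | then M M

Generating nonterminals: {A, B, M, S}.
Reachable from S after that: {B, M, S}.
Removed useless symbols: {A} and every production mentioning them.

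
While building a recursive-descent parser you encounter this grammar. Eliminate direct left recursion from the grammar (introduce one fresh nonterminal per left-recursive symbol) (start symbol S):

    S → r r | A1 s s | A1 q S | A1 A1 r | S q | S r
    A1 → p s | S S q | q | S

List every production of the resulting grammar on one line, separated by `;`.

Directly left-recursive nonterminal: S.
For S: α = {q, r}, β = {r r, A1 s s, A1 q S, A1 A1 r}. Rewrite as S → β S' and S' → α S' | ε.

S → r r S' | A1 s s S' | A1 q S S' | A1 A1 r S'; A1 → p s | S S q | q | S; S' → q S' | r S' | ε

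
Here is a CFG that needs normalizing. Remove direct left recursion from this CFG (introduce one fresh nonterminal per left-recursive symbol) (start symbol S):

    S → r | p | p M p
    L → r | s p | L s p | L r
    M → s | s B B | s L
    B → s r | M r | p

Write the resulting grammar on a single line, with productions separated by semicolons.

S → r | p | p M p; L → r L' | s p L'; M → s | s B B | s L; B → s r | M r | p; L' → s p L' | r L' | ε

Left recursion appears on L.
For L: α = {s p, r}, β = {r, s p}. Rewrite as L → β L' and L' → α L' | ε.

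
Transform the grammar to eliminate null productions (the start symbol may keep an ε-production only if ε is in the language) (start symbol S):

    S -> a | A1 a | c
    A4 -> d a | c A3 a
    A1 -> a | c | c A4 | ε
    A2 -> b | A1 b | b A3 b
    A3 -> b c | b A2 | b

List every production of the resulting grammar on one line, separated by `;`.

The nullable symbols are {A1}.
ε ∉ L(G), so no ε-production is kept.

S -> a | A1 a | c; A4 -> d a | c A3 a; A1 -> a | c | c A4; A2 -> b | A1 b | b A3 b; A3 -> b c | b A2 | b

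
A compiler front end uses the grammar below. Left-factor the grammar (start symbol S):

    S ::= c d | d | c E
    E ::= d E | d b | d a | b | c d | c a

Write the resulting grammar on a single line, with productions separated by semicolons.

S ::= d | c S'; E ::= b | d E' | c E''; S' ::= d | E; E' ::= E | b | a; E'' ::= d | a

S has alternatives sharing prefix 'c': factor to S → c S' with S' → d | E.
E has alternatives sharing prefix 'd': factor to E → d E' with E' → E | b | a.
E has alternatives sharing prefix 'c': factor to E → c E'' with E'' → d | a.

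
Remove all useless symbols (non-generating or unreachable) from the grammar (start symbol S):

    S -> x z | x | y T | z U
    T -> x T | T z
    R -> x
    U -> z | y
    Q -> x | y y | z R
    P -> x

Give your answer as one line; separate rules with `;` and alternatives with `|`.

S -> x z | x | z U; U -> z | y

Generating nonterminals: {P, Q, R, S, U}.
Reachable from S after that: {S, U}.
Removed useless symbols: {P, Q, R, T} and every production mentioning them.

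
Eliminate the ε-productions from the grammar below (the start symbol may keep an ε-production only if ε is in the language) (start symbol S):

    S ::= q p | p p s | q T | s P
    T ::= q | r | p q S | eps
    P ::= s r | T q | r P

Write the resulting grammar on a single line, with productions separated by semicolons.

S ::= q p | p p s | q T | q | s P; T ::= q | r | p q S; P ::= s r | T q | q | r P

Nullable nonterminals: {T}.
ε ∉ L(G), so no ε-production is kept.
For each production, add variants omitting each subset of nullable occurrences: S → q T gives q T | q. P → T q gives T q | q.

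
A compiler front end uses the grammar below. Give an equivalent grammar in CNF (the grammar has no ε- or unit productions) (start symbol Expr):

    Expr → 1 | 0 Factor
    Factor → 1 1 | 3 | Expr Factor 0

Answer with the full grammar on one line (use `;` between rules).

Introduce a nonterminal for each terminal appearing in a rule of length ≥ 2: X1 → 0, X2 → 1.
Binarize each right-hand side of length ≥ 3 by chaining fresh nonterminals (Y1, Y2, …): affected rules were Factor → Expr Factor X1.

Expr → 1 | X1 Factor; Factor → X2 X2 | 3 | Expr Y1; X1 → 0; X2 → 1; Y1 → Factor X1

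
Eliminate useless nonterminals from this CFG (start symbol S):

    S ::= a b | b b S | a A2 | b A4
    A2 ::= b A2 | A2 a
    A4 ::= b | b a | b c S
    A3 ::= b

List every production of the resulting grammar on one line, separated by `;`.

Generating nonterminals: {A3, A4, S}.
Reachable from S after that: {A4, S}.
Removed useless symbols: {A2, A3} and every production mentioning them.

S ::= a b | b b S | b A4; A4 ::= b | b a | b c S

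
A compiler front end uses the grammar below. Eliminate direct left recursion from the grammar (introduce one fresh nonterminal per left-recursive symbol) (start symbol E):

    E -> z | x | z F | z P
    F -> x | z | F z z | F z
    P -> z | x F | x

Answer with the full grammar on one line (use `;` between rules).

E -> z | x | z F | z P; F -> x F' | z F'; P -> z | x F | x; F' -> z z F' | z F' | eps

Directly left-recursive nonterminal: F.
For F: α = {z z, z}, β = {x, z}. Rewrite as F → β F' and F' → α F' | ε.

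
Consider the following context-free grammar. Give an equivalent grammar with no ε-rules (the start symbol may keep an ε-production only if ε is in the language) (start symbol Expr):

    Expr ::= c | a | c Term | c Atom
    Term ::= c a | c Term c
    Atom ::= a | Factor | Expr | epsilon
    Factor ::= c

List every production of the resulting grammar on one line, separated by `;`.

The nullable symbols are {Atom}.
ε ∉ L(G), so no ε-production is kept.

Expr ::= c | a | c Term | c Atom; Term ::= c a | c Term c; Atom ::= a | Factor | Expr; Factor ::= c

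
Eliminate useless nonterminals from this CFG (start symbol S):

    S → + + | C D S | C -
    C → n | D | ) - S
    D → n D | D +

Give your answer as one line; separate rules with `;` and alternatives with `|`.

S → + + | C -; C → n | ) - S

Generating nonterminals: {C, S}.
Reachable from S after that: {C, S}.
Removed useless symbols: {D} and every production mentioning them.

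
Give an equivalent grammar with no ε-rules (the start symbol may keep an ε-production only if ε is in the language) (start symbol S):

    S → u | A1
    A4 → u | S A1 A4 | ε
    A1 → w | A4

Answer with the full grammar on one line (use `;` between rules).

S → u | A1 | ε; A4 → u | S A1 A4 | S A1 | S A4 | S | A1 A4 | A1; A1 → w | A4

The nullable symbols are {A1, A4, S}.
ε ∈ L(G) since S is nullable, so keep S → ε.
Expand every rule over subsets of its nullable positions: A4 → S A1 A4 gives S A1 A4 | S A1 | S A4 | S | A1 A4 | A1.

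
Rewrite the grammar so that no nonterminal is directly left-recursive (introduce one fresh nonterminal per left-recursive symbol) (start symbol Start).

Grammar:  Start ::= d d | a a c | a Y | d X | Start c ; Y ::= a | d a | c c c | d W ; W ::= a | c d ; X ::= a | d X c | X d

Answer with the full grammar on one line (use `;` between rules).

Start ::= d d Start1 | a a c Start1 | a Y Start1 | d X Start1; Y ::= a | d a | c c c | d W; W ::= a | c d; X ::= a X1 | d X c X1; Start1 ::= c Start1 | eps; X1 ::= d X1 | eps

Directly left-recursive nonterminals: Start, X.
For Start: α = {c}, β = {d d, a a c, a Y, d X}. Rewrite as Start → β Start1 and Start1 → α Start1 | ε.
For X: α = {d}, β = {a, d X c}. Rewrite as X → β X1 and X1 → α X1 | ε.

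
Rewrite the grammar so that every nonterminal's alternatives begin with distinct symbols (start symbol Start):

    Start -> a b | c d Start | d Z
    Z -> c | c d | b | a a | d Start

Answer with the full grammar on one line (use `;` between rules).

Z has alternatives sharing prefix 'c': factor to Z → c Z1 with Z1 → ε | d.

Start -> a b | c d Start | d Z; Z -> b | a a | d Start | c Z1; Z1 -> ε | d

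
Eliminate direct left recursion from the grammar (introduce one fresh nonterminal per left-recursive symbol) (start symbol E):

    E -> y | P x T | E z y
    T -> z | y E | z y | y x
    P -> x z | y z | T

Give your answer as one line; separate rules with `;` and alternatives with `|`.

Left recursion appears on E.
For E: α = {z y}, β = {y, P x T}. Rewrite as E → β E' and E' → α E' | ε.

E -> y E' | P x T E'; T -> z | y E | z y | y x; P -> x z | y z | T; E' -> z y E' | ε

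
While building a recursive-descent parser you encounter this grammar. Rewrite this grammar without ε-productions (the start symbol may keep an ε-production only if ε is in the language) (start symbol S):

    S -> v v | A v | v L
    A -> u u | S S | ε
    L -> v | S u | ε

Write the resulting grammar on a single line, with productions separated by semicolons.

Nullable nonterminals: {A, L}.
ε ∉ L(G), so no ε-production is kept.
Add the nullable-subset variants: S → A v gives A v | v.

S -> v v | A v | v | v L; A -> u u | S S; L -> v | S u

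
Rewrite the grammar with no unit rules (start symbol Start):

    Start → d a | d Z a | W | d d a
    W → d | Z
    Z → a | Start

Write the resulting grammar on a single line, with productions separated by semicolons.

Unit pairs: Start ⇒* {W, Z}; W ⇒* {Start, Z}; Z ⇒* {Start, W}.
Replace each nonterminal's rules with the union of the non-unit rules of every nonterminal it unit-derives.

Start → a | d a | d Z a | d d a | d; W → a | d a | d Z a | d d a | d; Z → a | d a | d Z a | d d a | d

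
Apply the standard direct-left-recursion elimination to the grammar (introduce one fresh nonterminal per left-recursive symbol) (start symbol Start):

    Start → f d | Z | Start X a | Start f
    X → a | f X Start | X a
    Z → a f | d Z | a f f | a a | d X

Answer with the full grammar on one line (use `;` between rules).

Start, X are directly left-recursive.
For Start: α = {X a, f}, β = {f d, Z}. Rewrite as Start → β Start1 and Start1 → α Start1 | ε.
For X: α = {a}, β = {a, f X Start}. Rewrite as X → β X1 and X1 → α X1 | ε.

Start → f d Start1 | Z Start1; X → a X1 | f X Start X1; Z → a f | d Z | a f f | a a | d X; Start1 → X a Start1 | f Start1 | eps; X1 → a X1 | eps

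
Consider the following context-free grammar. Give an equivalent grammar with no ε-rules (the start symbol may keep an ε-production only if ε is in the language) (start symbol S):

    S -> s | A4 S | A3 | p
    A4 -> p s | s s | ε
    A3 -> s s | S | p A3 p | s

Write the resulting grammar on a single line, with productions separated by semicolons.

Nullable nonterminals: {A4}.
ε ∉ L(G), so no ε-production is kept.

S -> s | A4 S | A3 | p; A4 -> p s | s s; A3 -> s s | S | p A3 p | s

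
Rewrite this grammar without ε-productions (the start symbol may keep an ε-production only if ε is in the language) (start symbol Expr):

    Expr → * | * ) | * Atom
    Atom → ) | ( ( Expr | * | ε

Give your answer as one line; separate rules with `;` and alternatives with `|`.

Nullable set = {Atom}.
ε ∉ L(G), so no ε-production is kept.

Expr → * | * ) | * Atom; Atom → ) | ( ( Expr | *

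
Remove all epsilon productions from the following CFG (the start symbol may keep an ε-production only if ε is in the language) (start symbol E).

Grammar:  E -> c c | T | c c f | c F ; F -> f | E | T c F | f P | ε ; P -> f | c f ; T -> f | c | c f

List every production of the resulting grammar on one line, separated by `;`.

Nullable set = {F}.
ε ∉ L(G), so no ε-production is kept.
Add the nullable-subset variants: E → c F gives c F | c. F → T c F gives T c F | T c.

E -> c c | T | c c f | c F | c; F -> f | E | T c F | T c | f P; P -> f | c f; T -> f | c | c f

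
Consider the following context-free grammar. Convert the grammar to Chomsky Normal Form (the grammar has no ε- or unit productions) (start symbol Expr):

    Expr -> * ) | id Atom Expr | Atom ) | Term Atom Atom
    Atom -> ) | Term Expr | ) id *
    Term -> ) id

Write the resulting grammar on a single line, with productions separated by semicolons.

Expr -> X1 X2 | X3 Y1 | Atom X2 | Term Y2; Atom -> ) | Term Expr | X2 Y3; Term -> X2 X3; X1 -> *; X2 -> ); X3 -> id; Y1 -> Atom Expr; Y2 -> Atom Atom; Y3 -> X3 X1

Introduce a nonterminal for each terminal appearing in a rule of length ≥ 2: X1 → *, X2 → ), X3 → id.
Binarize each right-hand side of length ≥ 3 by chaining fresh nonterminals (Y1, Y2, …): affected rules were Expr → X3 Atom Expr; Expr → Term Atom Atom; Atom → X2 X3 X1.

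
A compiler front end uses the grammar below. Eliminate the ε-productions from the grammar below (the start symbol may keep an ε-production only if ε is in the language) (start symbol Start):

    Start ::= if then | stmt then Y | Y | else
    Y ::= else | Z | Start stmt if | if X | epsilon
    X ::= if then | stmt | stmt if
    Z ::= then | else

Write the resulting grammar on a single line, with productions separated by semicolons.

Start ::= if then | stmt then Y | stmt then | Y | else | ε; Y ::= else | Z | Start stmt if | stmt if | if X; X ::= if then | stmt | stmt if; Z ::= then | else

The nullable symbols are {Start, Y}.
ε ∈ L(G) since Start is nullable, so keep Start → ε.
Expand every rule over subsets of its nullable positions: Start → stmt then Y gives stmt then Y | stmt then. Y → Start stmt if gives Start stmt if | stmt if.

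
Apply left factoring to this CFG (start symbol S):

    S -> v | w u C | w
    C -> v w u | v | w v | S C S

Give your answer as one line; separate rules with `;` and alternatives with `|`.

S has alternatives sharing prefix 'w': factor to S → w S' with S' → u C | ε.
C has alternatives sharing prefix 'v': factor to C → v C' with C' → w u | ε.

S -> v | w S'; C -> w v | S C S | v C'; S' -> u C | ε; C' -> w u | ε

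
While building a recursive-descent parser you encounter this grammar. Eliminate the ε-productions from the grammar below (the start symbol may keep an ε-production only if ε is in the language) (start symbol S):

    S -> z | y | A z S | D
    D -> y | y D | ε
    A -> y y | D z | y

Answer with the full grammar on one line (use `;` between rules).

The nullable symbols are {D, S}.
ε ∈ L(G) since S is nullable, so keep S → ε.
Expand every rule over subsets of its nullable positions: S → A z S gives A z S | A z. A → D z gives D z | z.

S -> z | y | A z S | A z | D | ε; D -> y | y D; A -> y y | D z | z | y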